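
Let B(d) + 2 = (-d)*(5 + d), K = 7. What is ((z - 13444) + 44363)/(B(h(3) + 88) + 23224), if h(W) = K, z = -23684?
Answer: 7235/13722 ≈ 0.52726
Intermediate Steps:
h(W) = 7
B(d) = -2 - d*(5 + d) (B(d) = -2 + (-d)*(5 + d) = -2 - d*(5 + d))
((z - 13444) + 44363)/(B(h(3) + 88) + 23224) = ((-23684 - 13444) + 44363)/((-2 - (7 + 88)² - 5*(7 + 88)) + 23224) = (-37128 + 44363)/((-2 - 1*95² - 5*95) + 23224) = 7235/((-2 - 1*9025 - 475) + 23224) = 7235/((-2 - 9025 - 475) + 23224) = 7235/(-9502 + 23224) = 7235/13722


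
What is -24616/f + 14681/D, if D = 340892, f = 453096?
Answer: -217436887/19307100204 ≈ -0.011262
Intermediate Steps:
-24616/f + 14681/D = -24616/453096 + 14681/340892 = -24616*1/453096 + 14681*(1/340892) = -3077/56637 + 14681/340892 = -217436887/19307100204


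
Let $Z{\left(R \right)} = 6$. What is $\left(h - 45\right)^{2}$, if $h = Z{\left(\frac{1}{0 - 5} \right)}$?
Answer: $1521$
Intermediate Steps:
$h = 6$
$\left(h - 45\right)^{2} = \left(6 - 45\right)^{2} = \left(-39\right)^{2} = 1521$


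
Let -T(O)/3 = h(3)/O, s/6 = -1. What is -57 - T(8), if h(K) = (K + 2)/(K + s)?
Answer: -461/8 ≈ -57.625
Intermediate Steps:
s = -6 (s = 6*(-1) = -6)
h(K) = (2 + K)/(-6 + K) (h(K) = (K + 2)/(K - 6) = (2 + K)/(-6 + K))
T(O) = 5/O (T(O) = -3*(2 + 3)/(-6 + 3)/O = -3*5/(-3)/O = -3*(-⅓*5)/O = -(-5)/O = 5/O)
-57 - T(8) = -57 - 5/8 = -461/8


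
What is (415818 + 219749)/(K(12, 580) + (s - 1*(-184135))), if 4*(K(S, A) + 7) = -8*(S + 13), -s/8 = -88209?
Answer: 635567/889750 ≈ 0.71432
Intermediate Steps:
s = 705672 (s = -8*(-88209) = 705672)
K(S, A) = -33 - 2*S (K(S, A) = -7 + (-8*(S + 13))/4 = -7 + (-8*(13 + S))/4 = -7 + (-104 - 8*S)/4 = -7 + (-26 - 2*S) = -33 - 2*S)
(415818 + 219749)/(K(12, 580) + (s - 1*(-184135))) = (415818 + 219749)/((-33 - 2*12) + (705672 - 1*(-184135))) = 635567/((-33 - 24) + (705672 + 184135)) = 635567/(-57 + 889807) = 635567/889750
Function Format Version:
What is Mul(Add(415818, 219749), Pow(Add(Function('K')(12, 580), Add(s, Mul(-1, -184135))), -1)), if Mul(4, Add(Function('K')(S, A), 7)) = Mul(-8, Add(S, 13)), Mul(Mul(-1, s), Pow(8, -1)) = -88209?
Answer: Rational(635567, 889750) ≈ 0.71432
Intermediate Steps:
s = 705672 (s = Mul(-8, -88209) = 705672)
Function('K')(S, A) = Add(-33, Mul(-2, S)) (Function('K')(S, A) = Add(-7, Mul(Rational(1, 4), Mul(-8, Add(S, 13)))) = Add(-7, Mul(Rational(1, 4), Mul(-8, Add(13, S)))) = Add(-7, Mul(Rational(1, 4), Add(-104, Mul(-8, S)))) = Add(-7, Add(-26, Mul(-2, S))) = Add(-33, Mul(-2, S)))
Mul(Add(415818, 219749), Pow(Add(Function('K')(12, 580), Add(s, Mul(-1, -184135))), -1)) = Mul(Add(415818, 219749), Pow(Add(Add(-33, Mul(-2, 12)), Add(705672, Mul(-1, -184135))), -1)) = Mul(635567, Pow(Add(Add(-33, -24), Add(705672, 184135)), -1)) = Mul(635567, Pow(Add(-57, 889807), -1)) = Mul(635567, Pow(889750, -1)) = Mul(635567, Rational(1, 889750)) = Rational(635567, 889750)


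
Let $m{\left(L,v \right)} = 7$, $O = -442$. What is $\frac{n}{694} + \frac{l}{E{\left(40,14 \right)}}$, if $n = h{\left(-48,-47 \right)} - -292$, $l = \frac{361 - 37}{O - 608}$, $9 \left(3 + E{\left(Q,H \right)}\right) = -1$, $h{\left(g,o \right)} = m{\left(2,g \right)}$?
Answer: $\frac{225298}{425075} \approx 0.53002$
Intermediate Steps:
$h{\left(g,o \right)} = 7$
$E{\left(Q,H \right)} = - \frac{28}{9}$ ($E{\left(Q,H \right)} = -3 + \frac{1}{9} \left(-1\right) = -3 - \frac{1}{9} = - \frac{28}{9}$)
$l = - \frac{54}{175}$ ($l = \frac{361 - 37}{-442 - 608} = \frac{324}{-1050} = 324 \left(- \frac{1}{1050}\right) = - \frac{54}{175} \approx -0.30857$)
$n = 299$ ($n = 7 - -292 = 7 + 292 = 299$)
$\frac{n}{694} + \frac{l}{E{\left(40,14 \right)}} = \frac{299}{694} - \frac{54}{175 \left(- \frac{28}{9}\right)} = 299 \cdot \frac{1}{694} - - \frac{243}{2450} = \frac{299}{694} + \frac{243}{2450} = \frac{225298}{425075}$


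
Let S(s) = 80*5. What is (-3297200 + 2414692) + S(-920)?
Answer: -882108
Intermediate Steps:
S(s) = 400
(-3297200 + 2414692) + S(-920) = (-3297200 + 2414692) + 400 = -882508 + 400 = -882108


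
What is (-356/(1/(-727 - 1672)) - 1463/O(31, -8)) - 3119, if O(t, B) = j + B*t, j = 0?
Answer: 211030863/248 ≈ 8.5093e+5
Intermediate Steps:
O(t, B) = B*t (O(t, B) = 0 + B*t = B*t)
(-356/(1/(-727 - 1672)) - 1463/O(31, -8)) - 3119 = (-356/(1/(-727 - 1672)) - 1463/((-8*31))) - 3119 = (-356/(1/(-2399)) - 1463/(-248)) - 3119 = (-356/(-1/2399) - 1463*(-1/248)) - 3119 = (-356*(-2399) + 1463/248) - 3119 = (854044 + 1463/248) - 3119 = 211804375/248 - 3119 = 211030863/248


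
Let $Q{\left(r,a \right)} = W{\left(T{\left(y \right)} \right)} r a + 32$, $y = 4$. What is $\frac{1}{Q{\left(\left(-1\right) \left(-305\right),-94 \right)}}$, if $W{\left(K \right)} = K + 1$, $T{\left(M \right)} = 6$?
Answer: $- \frac{1}{200658} \approx -4.9836 \cdot 10^{-6}$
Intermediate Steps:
$W{\left(K \right)} = 1 + K$
$Q{\left(r,a \right)} = 32 + 7 a r$ ($Q{\left(r,a \right)} = \left(1 + 6\right) r a + 32 = 7 r a + 32 = 7 a r + 32 = 32 + 7 a r$)
$\frac{1}{Q{\left(\left(-1\right) \left(-305\right),-94 \right)}} = \frac{1}{32 + 7 \left(-94\right) \left(\left(-1\right) \left(-305\right)\right)} = \frac{1}{32 + 7 \left(-94\right) 305} = \frac{1}{32 - 200690} = \frac{1}{-200658} = - \frac{1}{200658}$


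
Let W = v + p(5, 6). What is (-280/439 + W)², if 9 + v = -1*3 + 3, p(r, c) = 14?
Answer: 3667225/192721 ≈ 19.029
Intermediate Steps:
v = -9 (v = -9 + (-1*3 + 3) = -9 + (-3 + 3) = -9 + 0 = -9)
W = 5 (W = -9 + 14 = 5)
(-280/439 + W)² = (-280/439 + 5)² = (1915/439)² = 3667225/192721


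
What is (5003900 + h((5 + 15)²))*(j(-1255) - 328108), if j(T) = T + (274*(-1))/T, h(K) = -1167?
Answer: -2067881141345303/1255 ≈ -1.6477e+12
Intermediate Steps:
j(T) = T - 274/T
(5003900 + h((5 + 15)²))*(j(-1255) - 328108) = (5003900 - 1167)*((-1255 - 274/(-1255)) - 328108) = 5002733*((-1255 - 274*(-1/1255)) - 328108) = 5002733*((-1255 + 274/1255) - 328108) = 5002733*(-1574751/1255 - 328108) = 5002733*(-413350291/1255) = -2067881141345303/1255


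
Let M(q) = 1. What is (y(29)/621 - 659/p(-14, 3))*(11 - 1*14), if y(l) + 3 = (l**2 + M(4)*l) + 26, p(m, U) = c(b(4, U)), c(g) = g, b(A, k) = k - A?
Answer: -410132/207 ≈ -1981.3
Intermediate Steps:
p(m, U) = -4 + U (p(m, U) = U - 1*4 = U - 4 = -4 + U)
y(l) = 23 + l + l**2 (y(l) = -3 + ((l**2 + 1*l) + 26) = -3 + ((l**2 + l) + 26) = -3 + ((l + l**2) + 26) = -3 + (26 + l + l**2) = 23 + l + l**2)
(y(29)/621 - 659/p(-14, 3))*(11 - 1*14) = ((23 + 29 + 29**2)/621 - 659/(-4 + 3))*(11 - 1*14) = ((23 + 29 + 841)*(1/621) - 659/(-1))*(11 - 14) = (893*(1/621) - 659*(-1))*(-3) = (893/621 + 659)*(-3) = (410132/621)*(-3) = -410132/207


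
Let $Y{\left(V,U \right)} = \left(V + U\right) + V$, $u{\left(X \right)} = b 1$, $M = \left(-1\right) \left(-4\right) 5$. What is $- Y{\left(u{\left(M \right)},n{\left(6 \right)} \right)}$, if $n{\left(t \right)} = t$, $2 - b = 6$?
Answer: $2$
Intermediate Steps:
$b = -4$ ($b = 2 - 6 = -4$)
$M = 20$ ($M = 4 \cdot 5 = 20$)
$u{\left(X \right)} = -4$ ($u{\left(X \right)} = \left(-4\right) 1 = -4$)
$Y{\left(V,U \right)} = U + 2 V$ ($Y{\left(V,U \right)} = \left(U + V\right) + V = U + 2 V$)
$- Y{\left(u{\left(M \right)},n{\left(6 \right)} \right)} = - (6 + 2 \left(-4\right)) = - (6 - 8) = \left(-1\right) \left(-2\right) = 2$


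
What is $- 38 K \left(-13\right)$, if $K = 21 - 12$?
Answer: $4446$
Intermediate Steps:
$K = 9$
$- 38 K \left(-13\right) = \left(-38\right) 9 \left(-13\right) = \left(-342\right) \left(-13\right) = 4446$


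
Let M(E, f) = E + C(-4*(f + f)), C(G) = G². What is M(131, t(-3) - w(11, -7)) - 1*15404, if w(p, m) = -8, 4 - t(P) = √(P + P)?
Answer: -6441 - 1536*I*√6 ≈ -6441.0 - 3762.4*I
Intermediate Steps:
t(P) = 4 - √2*√P (t(P) = 4 - √(P + P) = 4 - √(2*P) = 4 - √2*√P)
M(E, f) = E + 64*f² (M(E, f) = E + (-4*(f + f))² = E + (-8*f)² = E + 64*f²)
M(131, t(-3) - w(11, -7)) - 1*15404 = (131 + 64*((4 - √2*√(-3)) - 1*(-8))²) - 1*15404 = (131 + 64*((4 - √2*I*√3) + 8)²) - 15404 = (131 + 64*((4 - I*√6) + 8)²) - 15404 = (131 + 64*(12 - I*√6)²) - 15404 = -15273 + 64*(12 - I*√6)²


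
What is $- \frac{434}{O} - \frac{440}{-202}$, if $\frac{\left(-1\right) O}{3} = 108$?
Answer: $\frac{57557}{16362} \approx 3.5177$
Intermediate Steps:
$O = -324$ ($O = \left(-3\right) 108 = -324$)
$- \frac{434}{O} - \frac{440}{-202} = - \frac{434}{-324} - \frac{440}{-202} = \left(-434\right) \left(- \frac{1}{324}\right) - - \frac{220}{101} = \frac{217}{162} + \frac{220}{101} = \frac{57557}{16362}$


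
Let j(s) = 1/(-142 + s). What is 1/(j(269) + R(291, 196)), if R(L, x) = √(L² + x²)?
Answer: -127/1985431512 + 16129*√123097/1985431512 ≈ 0.0028501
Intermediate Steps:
1/(j(269) + R(291, 196)) = 1/(1/(-142 + 269) + √(291² + 196²)) = 1/(1/127 + √(84681 + 38416)) = 1/(1/127 + √123097)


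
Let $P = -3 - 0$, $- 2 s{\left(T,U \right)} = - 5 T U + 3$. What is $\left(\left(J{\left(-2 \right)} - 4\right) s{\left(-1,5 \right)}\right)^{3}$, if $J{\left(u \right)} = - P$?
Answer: $2744$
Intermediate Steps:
$s{\left(T,U \right)} = - \frac{3}{2} + \frac{5 T U}{2}$ ($s{\left(T,U \right)} = - \frac{- 5 T U + 3}{2} = - \frac{3 - 5 T U}{2} = - \frac{3}{2} + \frac{5 T U}{2}$)
$P = -3$ ($P = -3 + 0 = -3$)
$J{\left(u \right)} = 3$ ($J{\left(u \right)} = \left(-1\right) \left(-3\right) = 3$)
$\left(\left(J{\left(-2 \right)} - 4\right) s{\left(-1,5 \right)}\right)^{3} = \left(\left(3 - 4\right) \left(- \frac{3}{2} + \frac{5}{2} \left(-1\right) 5\right)\right)^{3} = \left(- (- \frac{3}{2} - \frac{25}{2})\right)^{3} = \left(\left(-1\right) \left(-14\right)\right)^{3} = 14^{3} = 2744$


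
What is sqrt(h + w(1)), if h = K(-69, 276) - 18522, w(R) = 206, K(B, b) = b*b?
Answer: 2*sqrt(14465) ≈ 240.54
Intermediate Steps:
K(B, b) = b**2
h = 57654 (h = 276**2 - 18522 = 76176 - 18522 = 57654)
sqrt(h + w(1)) = sqrt(57654 + 206) = sqrt(57860) = 2*sqrt(14465)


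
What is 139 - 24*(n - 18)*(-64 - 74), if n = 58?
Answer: 132619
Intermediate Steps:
139 - 24*(n - 18)*(-64 - 74) = 139 - 24*(58 - 18)*(-64 - 74) = 139 - 960*(-138) = 139 - 24*(-5520) = 139 + 132480 = 132619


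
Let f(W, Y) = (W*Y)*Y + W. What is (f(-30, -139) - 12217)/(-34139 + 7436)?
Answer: 591877/26703 ≈ 22.165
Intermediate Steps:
f(W, Y) = W + W*Y² (f(W, Y) = W*Y² + W = W + W*Y²)
(f(-30, -139) - 12217)/(-34139 + 7436) = (-30*(1 + (-139)²) - 12217)/(-34139 + 7436) = (-30*(1 + 19321) - 12217)/(-26703) = (-30*19322 - 12217)*(-1/26703) = (-579660 - 12217)*(-1/26703) = -591877*(-1/26703) = 591877/26703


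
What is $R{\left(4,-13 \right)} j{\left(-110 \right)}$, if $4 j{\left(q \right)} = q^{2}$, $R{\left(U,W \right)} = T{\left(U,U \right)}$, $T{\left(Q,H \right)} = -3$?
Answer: $-9075$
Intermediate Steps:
$R{\left(U,W \right)} = -3$
$j{\left(q \right)} = \frac{q^{2}}{4}$
$R{\left(4,-13 \right)} j{\left(-110 \right)} = - 3 \frac{\left(-110\right)^{2}}{4} = - 3 \cdot \frac{1}{4} \cdot 12100 = \left(-3\right) 3025 = -9075$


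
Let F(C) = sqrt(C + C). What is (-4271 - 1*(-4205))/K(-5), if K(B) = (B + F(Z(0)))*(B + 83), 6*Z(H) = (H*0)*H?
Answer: 11/65 ≈ 0.16923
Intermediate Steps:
Z(H) = 0 (Z(H) = ((H*0)*H)/6 = (0*H)/6 = (1/6)*0 = 0)
F(C) = sqrt(2)*sqrt(C) (F(C) = sqrt(2*C) = sqrt(2)*sqrt(C))
K(B) = B*(83 + B) (K(B) = (B + sqrt(2)*sqrt(0))*(B + 83) = (B + sqrt(2)*0)*(83 + B) = (B + 0)*(83 + B) = B*(83 + B))
(-4271 - 1*(-4205))/K(-5) = (-4271 - 1*(-4205))/((-5*(83 - 5))) = (-4271 + 4205)/((-5*78)) = -66/(-390) = -66*(-1/390) = 11/65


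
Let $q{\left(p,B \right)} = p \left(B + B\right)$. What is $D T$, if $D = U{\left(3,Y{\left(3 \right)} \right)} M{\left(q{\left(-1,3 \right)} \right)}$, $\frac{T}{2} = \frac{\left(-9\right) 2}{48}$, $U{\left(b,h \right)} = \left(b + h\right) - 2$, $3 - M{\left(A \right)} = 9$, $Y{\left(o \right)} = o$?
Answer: $18$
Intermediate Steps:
$q{\left(p,B \right)} = 2 B p$ ($q{\left(p,B \right)} = p 2 B = 2 B p$)
$M{\left(A \right)} = -6$ ($M{\left(A \right)} = 3 - 9 = -6$)
$U{\left(b,h \right)} = -2 + b + h$
$T = - \frac{3}{4}$ ($T = 2 \frac{\left(-9\right) 2}{48} = 2 \left(\left(-18\right) \frac{1}{48}\right) = 2 \left(- \frac{3}{8}\right) = - \frac{3}{4} \approx -0.75$)
$D = -24$ ($D = \left(-2 + 3 + 3\right) \left(-6\right) = 4 \left(-6\right) = -24$)
$D T = \left(-24\right) \left(- \frac{3}{4}\right) = 18$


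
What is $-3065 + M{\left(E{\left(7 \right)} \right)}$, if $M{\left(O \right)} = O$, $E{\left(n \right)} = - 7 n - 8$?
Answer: $-3122$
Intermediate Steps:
$E{\left(n \right)} = -8 - 7 n$
$-3065 + M{\left(E{\left(7 \right)} \right)} = -3065 - 57 = -3122$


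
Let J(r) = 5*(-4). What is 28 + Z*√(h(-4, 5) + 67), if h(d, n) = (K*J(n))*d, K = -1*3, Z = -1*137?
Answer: 28 - 137*I*√173 ≈ 28.0 - 1802.0*I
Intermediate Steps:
J(r) = -20
Z = -137
K = -3
h(d, n) = 60*d (h(d, n) = (-3*(-20))*d = 60*d)
28 + Z*√(h(-4, 5) + 67) = 28 - 137*√(60*(-4) + 67) = 28 - 137*√(-240 + 67) = 28 - 137*I*√173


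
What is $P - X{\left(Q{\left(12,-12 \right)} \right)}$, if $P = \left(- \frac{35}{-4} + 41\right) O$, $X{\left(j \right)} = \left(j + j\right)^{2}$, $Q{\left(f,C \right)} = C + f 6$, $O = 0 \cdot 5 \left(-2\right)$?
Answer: $-14400$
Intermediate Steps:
$O = 0$ ($O = 0 \left(-2\right) = 0$)
$Q{\left(f,C \right)} = C + 6 f$
$X{\left(j \right)} = 4 j^{2}$ ($X{\left(j \right)} = \left(2 j\right)^{2} = 4 j^{2}$)
$P = 0$ ($P = \left(- \frac{35}{-4} + 41\right) 0 = \left(\left(-35\right) \left(- \frac{1}{4}\right) + 41\right) 0 = \left(\frac{35}{4} + 41\right) 0 = \frac{199}{4} \cdot 0 = 0$)
$P - X{\left(Q{\left(12,-12 \right)} \right)} = 0 - 4 \left(-12 + 6 \cdot 12\right)^{2} = 0 - 4 \left(-12 + 72\right)^{2} = 0 - 4 \cdot 60^{2} = 0 - 4 \cdot 3600 = 0 - 14400 = -14400$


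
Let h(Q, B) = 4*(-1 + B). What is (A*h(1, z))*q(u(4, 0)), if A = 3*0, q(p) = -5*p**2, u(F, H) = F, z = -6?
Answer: 0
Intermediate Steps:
h(Q, B) = -4 + 4*B
A = 0
(A*h(1, z))*q(u(4, 0)) = (0*(-4 + 4*(-6)))*(-5*4**2) = (0*(-4 - 24))*(-5*16) = (0*(-28))*(-80) = 0*(-80) = 0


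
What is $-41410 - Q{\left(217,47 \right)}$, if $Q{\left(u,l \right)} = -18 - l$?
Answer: $-41345$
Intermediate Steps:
$-41410 - Q{\left(217,47 \right)} = -41410 - \left(-18 - 47\right) = -41410 - -65 = -41410 + 65 = -41345$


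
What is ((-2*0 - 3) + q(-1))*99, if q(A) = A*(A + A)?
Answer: -99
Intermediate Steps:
q(A) = 2*A² (q(A) = A*(2*A) = 2*A²)
((-2*0 - 3) + q(-1))*99 = ((-2*0 - 3) + 2*(-1)²)*99 = ((0 - 3) + 2*1)*99 = (-3 + 2)*99 = -1*99 = -99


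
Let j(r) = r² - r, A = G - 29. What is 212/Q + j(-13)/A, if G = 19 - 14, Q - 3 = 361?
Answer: -7645/1092 ≈ -7.0009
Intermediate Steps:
Q = 364 (Q = 3 + 361 = 364)
G = 5
A = -24 (A = 5 - 29 = -24)
212/Q + j(-13)/A = 212/364 - 13*(-1 - 13)/(-24) = 212*(1/364) - 13*(-14)*(-1/24) = 53/91 + 182*(-1/24) = 53/91 - 91/12 = -7645/1092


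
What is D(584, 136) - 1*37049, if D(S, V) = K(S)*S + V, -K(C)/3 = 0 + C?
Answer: -1060081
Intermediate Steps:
K(C) = -3*C (K(C) = -3*(0 + C) = -3*C)
D(S, V) = V - 3*S² (D(S, V) = (-3*S)*S + V = -3*S² + V = V - 3*S²)
D(584, 136) - 1*37049 = (136 - 3*584²) - 1*37049 = (136 - 3*341056) - 37049 = (136 - 1023168) - 37049 = -1023032 - 37049 = -1060081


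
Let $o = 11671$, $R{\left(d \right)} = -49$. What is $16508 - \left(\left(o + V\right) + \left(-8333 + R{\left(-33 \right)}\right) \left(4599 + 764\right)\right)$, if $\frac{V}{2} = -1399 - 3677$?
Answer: $44967655$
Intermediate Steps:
$V = -10152$ ($V = 2 \left(-1399 - 3677\right) = 2 \left(-5076\right) = -10152$)
$16508 - \left(\left(o + V\right) + \left(-8333 + R{\left(-33 \right)}\right) \left(4599 + 764\right)\right) = 16508 - \left(\left(11671 - 10152\right) + \left(-8333 - 49\right) \left(4599 + 764\right)\right) = 16508 - \left(1519 - 44952666\right) = 16508 - -44951147 = 16508 + 44951147 = 44967655$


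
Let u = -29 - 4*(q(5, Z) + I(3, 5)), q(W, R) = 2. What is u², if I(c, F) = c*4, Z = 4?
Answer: 7225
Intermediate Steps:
I(c, F) = 4*c
u = -85 (u = -29 - 4*(2 + 4*3) = -29 - 4*(2 + 12) = -29 - 4*14 = -29 - 1*56 = -29 - 56 = -85)
u² = (-85)² = 7225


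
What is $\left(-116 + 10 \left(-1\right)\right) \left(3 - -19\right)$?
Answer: $-2772$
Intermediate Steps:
$\left(-116 + 10 \left(-1\right)\right) \left(3 - -19\right) = \left(-116 - 10\right) \left(3 + 19\right) = \left(-126\right) 22 = -2772$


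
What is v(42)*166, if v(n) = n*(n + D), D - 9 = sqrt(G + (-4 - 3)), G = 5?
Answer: 355572 + 6972*I*sqrt(2) ≈ 3.5557e+5 + 9859.9*I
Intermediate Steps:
D = 9 + I*sqrt(2) (D = 9 + sqrt(5 + (-4 - 3)) = 9 + sqrt(5 - 7) = 9 + sqrt(-2) = 9 + I*sqrt(2) ≈ 9.0 + 1.4142*I)
v(n) = n*(9 + n + I*sqrt(2)) (v(n) = n*(n + (9 + I*sqrt(2))) = n*(9 + n + I*sqrt(2)))
v(42)*166 = (42*(9 + 42 + I*sqrt(2)))*166 = (42*(51 + I*sqrt(2)))*166 = (2142 + 42*I*sqrt(2))*166 = 355572 + 6972*I*sqrt(2)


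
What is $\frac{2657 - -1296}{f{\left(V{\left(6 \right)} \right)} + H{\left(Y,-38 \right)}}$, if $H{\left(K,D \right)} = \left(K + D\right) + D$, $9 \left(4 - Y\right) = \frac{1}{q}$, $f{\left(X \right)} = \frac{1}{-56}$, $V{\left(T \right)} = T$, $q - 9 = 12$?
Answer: $- \frac{853848}{15557} \approx -54.885$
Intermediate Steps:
$q = 21$ ($q = 9 + 12 = 21$)
$f{\left(X \right)} = - \frac{1}{56}$
$Y = \frac{755}{189}$ ($Y = 4 - \frac{1}{9 \cdot 21} = 4 - \frac{1}{189} = \frac{755}{189} \approx 3.9947$)
$H{\left(K,D \right)} = K + 2 D$ ($H{\left(K,D \right)} = \left(D + K\right) + D = K + 2 D$)
$\frac{2657 - -1296}{f{\left(V{\left(6 \right)} \right)} + H{\left(Y,-38 \right)}} = \frac{2657 - -1296}{- \frac{1}{56} + \left(\frac{755}{189} + 2 \left(-38\right)\right)} = \frac{2657 + 1296}{- \frac{1}{56} + \left(\frac{755}{189} - 76\right)} = \frac{3953}{- \frac{1}{56} - \frac{13609}{189}} = \frac{3953}{- \frac{15557}{216}} = 3953 \left(- \frac{216}{15557}\right) = - \frac{853848}{15557}$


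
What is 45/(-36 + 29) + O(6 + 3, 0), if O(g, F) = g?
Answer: 18/7 ≈ 2.5714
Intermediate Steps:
45/(-36 + 29) + O(6 + 3, 0) = 45/(-36 + 29) + (6 + 3) = 45/(-7) + 9 = -⅐*45 + 9 = -45/7 + 9 = 18/7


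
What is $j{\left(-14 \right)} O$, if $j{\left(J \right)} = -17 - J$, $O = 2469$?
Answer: $-7407$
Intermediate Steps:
$j{\left(-14 \right)} O = \left(-17 - -14\right) 2469 = \left(-17 + 14\right) 2469 = \left(-3\right) 2469 = -7407$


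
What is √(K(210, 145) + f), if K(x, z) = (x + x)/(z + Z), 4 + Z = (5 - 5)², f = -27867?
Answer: I*√61551623/47 ≈ 166.93*I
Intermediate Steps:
Z = -4 (Z = -4 + (5 - 5)² = -4 + 0² = -4 + 0 = -4)
K(x, z) = 2*x/(-4 + z) (K(x, z) = (x + x)/(z - 4) = (2*x)/(-4 + z) = 2*x/(-4 + z))
√(K(210, 145) + f) = √(2*210/(-4 + 145) - 27867) = √(2*210/141 - 27867) = √(2*210*(1/141) - 27867) = √(140/47 - 27867) = √(-1309609/47) = I*√61551623/47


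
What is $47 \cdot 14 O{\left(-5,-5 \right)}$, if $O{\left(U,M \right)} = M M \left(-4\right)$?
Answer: $-65800$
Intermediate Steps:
$O{\left(U,M \right)} = - 4 M^{2}$ ($O{\left(U,M \right)} = M^{2} \left(-4\right) = - 4 M^{2}$)
$47 \cdot 14 O{\left(-5,-5 \right)} = 47 \cdot 14 \left(- 4 \left(-5\right)^{2}\right) = 658 \left(\left(-4\right) 25\right) = 658 \left(-100\right) = -65800$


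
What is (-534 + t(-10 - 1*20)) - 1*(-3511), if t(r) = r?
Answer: 2947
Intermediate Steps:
(-534 + t(-10 - 1*20)) - 1*(-3511) = (-534 + (-10 - 1*20)) - 1*(-3511) = (-534 + (-10 - 20)) + 3511 = (-534 - 30) + 3511 = -564 + 3511 = 2947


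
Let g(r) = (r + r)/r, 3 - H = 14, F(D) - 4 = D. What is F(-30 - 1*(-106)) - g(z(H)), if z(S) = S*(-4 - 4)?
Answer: 78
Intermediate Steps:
F(D) = 4 + D
H = -11 (H = 3 - 1*14 = 3 - 14 = -11)
z(S) = -8*S (z(S) = S*(-8) = -8*S)
g(r) = 2 (g(r) = (2*r)/r = 2)
F(-30 - 1*(-106)) - g(z(H)) = (4 + (-30 - 1*(-106))) - 1*2 = (4 + (-30 + 106)) - 2 = (4 + 76) - 2 = 80 - 2 = 78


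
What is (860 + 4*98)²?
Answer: 1567504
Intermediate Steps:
(860 + 4*98)² = (860 + 392)² = 1252² = 1567504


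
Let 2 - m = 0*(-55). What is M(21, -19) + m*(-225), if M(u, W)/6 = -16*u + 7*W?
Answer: -3264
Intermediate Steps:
M(u, W) = -96*u + 42*W (M(u, W) = 6*(-16*u + 7*W) = -96*u + 42*W)
m = 2 (m = 2 - 0*(-55) = 2 - 1*0 = 2 + 0 = 2)
M(21, -19) + m*(-225) = (-96*21 + 42*(-19)) + 2*(-225) = (-2016 - 798) - 450 = -2814 - 450 = -3264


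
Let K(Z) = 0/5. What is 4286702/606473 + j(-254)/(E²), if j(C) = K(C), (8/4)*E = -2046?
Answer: 612386/86639 ≈ 7.0682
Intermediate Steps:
E = -1023 (E = (½)*(-2046) = -1023)
K(Z) = 0 (K(Z) = 0*(⅕) = 0)
j(C) = 0
4286702/606473 + j(-254)/(E²) = 4286702/606473 + 0/((-1023)²) = 4286702*(1/606473) + 0/1046529 = 612386/86639 + 0*(1/1046529) = 612386/86639 + 0 = 612386/86639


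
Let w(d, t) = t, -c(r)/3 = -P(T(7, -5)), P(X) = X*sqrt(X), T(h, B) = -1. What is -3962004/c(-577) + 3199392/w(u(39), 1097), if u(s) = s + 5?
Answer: 3199392/1097 - 1320668*I ≈ 2916.5 - 1.3207e+6*I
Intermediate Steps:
P(X) = X**(3/2)
c(r) = -3*I (c(r) = -(-3)*(-1)**(3/2) = -(-3)*(-I) = -3*I)
u(s) = 5 + s
-3962004/c(-577) + 3199392/w(u(39), 1097) = -3962004*I/3 + 3199392/1097 = -1320668*I + 3199392*(1/1097) = -1320668*I + 3199392/1097 = 3199392/1097 - 1320668*I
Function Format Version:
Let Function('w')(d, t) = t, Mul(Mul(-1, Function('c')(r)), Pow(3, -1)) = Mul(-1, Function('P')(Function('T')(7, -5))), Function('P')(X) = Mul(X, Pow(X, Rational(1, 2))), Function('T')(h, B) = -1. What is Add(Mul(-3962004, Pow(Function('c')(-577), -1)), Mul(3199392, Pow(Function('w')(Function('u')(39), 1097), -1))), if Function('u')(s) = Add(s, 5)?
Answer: Add(Rational(3199392, 1097), Mul(-1320668, I)) ≈ Add(2916.5, Mul(-1.3207e+6, I))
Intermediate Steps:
Function('P')(X) = Pow(X, Rational(3, 2))
Function('c')(r) = Mul(-3, I) (Function('c')(r) = Mul(-3, Mul(-1, Pow(-1, Rational(3, 2)))) = Mul(-3, Mul(-1, Mul(-1, I))) = Mul(-3, I))
Function('u')(s) = Add(5, s)
Add(Mul(-3962004, Pow(Function('c')(-577), -1)), Mul(3199392, Pow(Function('w')(Function('u')(39), 1097), -1))) = Add(Mul(-3962004, Pow(Mul(-3, I), -1)), Mul(3199392, Pow(1097, -1))) = Add(Mul(-3962004, Mul(Rational(1, 3), I)), Mul(3199392, Rational(1, 1097))) = Add(Mul(-1320668, I), Rational(3199392, 1097)) = Add(Rational(3199392, 1097), Mul(-1320668, I))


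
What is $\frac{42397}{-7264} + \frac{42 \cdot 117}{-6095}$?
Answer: $- \frac{294105011}{44274080} \approx -6.6428$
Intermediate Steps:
$\frac{42397}{-7264} + \frac{42 \cdot 117}{-6095} = 42397 \left(- \frac{1}{7264}\right) + 4914 \left(- \frac{1}{6095}\right) = - \frac{42397}{7264} - \frac{4914}{6095} = - \frac{294105011}{44274080}$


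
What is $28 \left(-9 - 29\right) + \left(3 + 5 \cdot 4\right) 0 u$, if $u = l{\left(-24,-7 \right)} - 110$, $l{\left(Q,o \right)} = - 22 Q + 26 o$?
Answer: $-1064$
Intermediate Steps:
$u = 236$ ($u = \left(\left(-22\right) \left(-24\right) + 26 \left(-7\right)\right) - 110 = \left(528 - 182\right) - 110 = 346 - 110 = 236$)
$28 \left(-9 - 29\right) + \left(3 + 5 \cdot 4\right) 0 u = 28 \left(-9 - 29\right) + \left(3 + 5 \cdot 4\right) 0 \cdot 236 = 28 \left(-38\right) + \left(3 + 20\right) 0 \cdot 236 = -1064 + 23 \cdot 0 \cdot 236 = -1064 + 0 \cdot 236 = -1064 + 0 = -1064$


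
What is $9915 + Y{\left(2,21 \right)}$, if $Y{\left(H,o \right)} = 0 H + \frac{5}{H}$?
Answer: $\frac{19835}{2} \approx 9917.5$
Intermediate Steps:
$Y{\left(H,o \right)} = \frac{5}{H}$ ($Y{\left(H,o \right)} = 0 + \frac{5}{H} = \frac{5}{H}$)
$9915 + Y{\left(2,21 \right)} = 9915 + \frac{5}{2} = \frac{19835}{2}$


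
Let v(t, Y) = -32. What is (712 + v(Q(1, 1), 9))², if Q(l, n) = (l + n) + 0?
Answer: 462400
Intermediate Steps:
Q(l, n) = l + n
(712 + v(Q(1, 1), 9))² = (712 - 32)² = 680² = 462400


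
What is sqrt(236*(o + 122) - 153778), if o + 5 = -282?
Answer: I*sqrt(192718) ≈ 439.0*I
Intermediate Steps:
o = -287 (o = -5 - 282 = -287)
sqrt(236*(o + 122) - 153778) = sqrt(236*(-287 + 122) - 153778) = sqrt(236*(-165) - 153778) = sqrt(-38940 - 153778) = sqrt(-192718) = I*sqrt(192718)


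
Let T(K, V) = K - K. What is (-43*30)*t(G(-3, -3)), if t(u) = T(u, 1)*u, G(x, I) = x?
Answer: 0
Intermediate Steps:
T(K, V) = 0
t(u) = 0 (t(u) = 0*u = 0)
(-43*30)*t(G(-3, -3)) = -43*30*0 = -1290*0 = 0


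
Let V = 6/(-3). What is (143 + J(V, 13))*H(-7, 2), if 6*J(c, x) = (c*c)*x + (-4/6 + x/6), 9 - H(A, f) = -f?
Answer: 20053/12 ≈ 1671.1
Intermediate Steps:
H(A, f) = 9 + f (H(A, f) = 9 - (-1)*f = 9 + f)
V = -2 (V = 6*(-⅓) = -2)
J(c, x) = -⅑ + x/36 + x*c²/6 (J(c, x) = ((c*c)*x + (-4/6 + x/6))/6 = (c²*x + (-4*⅙ + x*(⅙)))/6 = (x*c² + (-⅔ + x/6))/6 = (-⅔ + x/6 + x*c²)/6 = -⅑ + x/36 + x*c²/6)
(143 + J(V, 13))*H(-7, 2) = (143 + (-⅑ + (1/36)*13 + (⅙)*13*(-2)²))*(9 + 2) = (143 + (-⅑ + 13/36 + (⅙)*13*4))*11 = (143 + (-⅑ + 13/36 + 26/3))*11 = (143 + 107/12)*11 = (1823/12)*11 = 20053/12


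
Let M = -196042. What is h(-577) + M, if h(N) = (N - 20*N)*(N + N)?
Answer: -12847344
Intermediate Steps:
h(N) = -38*N² (h(N) = (-19*N)*(2*N) = -38*N²)
h(-577) + M = -38*(-577)² - 196042 = -38*332929 - 196042 = -12651302 - 196042 = -12847344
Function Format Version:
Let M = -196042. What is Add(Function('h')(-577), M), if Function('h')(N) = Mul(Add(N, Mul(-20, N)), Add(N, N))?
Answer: -12847344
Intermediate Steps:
Function('h')(N) = Mul(-38, Pow(N, 2)) (Function('h')(N) = Mul(Mul(-19, N), Mul(2, N)) = Mul(-38, Pow(N, 2)))
Add(Function('h')(-577), M) = Add(Mul(-38, Pow(-577, 2)), -196042) = Add(Mul(-38, 332929), -196042) = Add(-12651302, -196042) = -12847344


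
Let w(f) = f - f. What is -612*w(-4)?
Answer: 0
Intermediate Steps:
w(f) = 0
-612*w(-4) = -612*0 = 0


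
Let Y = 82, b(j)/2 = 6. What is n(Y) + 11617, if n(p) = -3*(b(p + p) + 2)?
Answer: 11575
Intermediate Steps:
b(j) = 12 (b(j) = 2*6 = 12)
n(p) = -42 (n(p) = -3*(12 + 2) = -3*14 = -42)
n(Y) + 11617 = -42 + 11617 = 11575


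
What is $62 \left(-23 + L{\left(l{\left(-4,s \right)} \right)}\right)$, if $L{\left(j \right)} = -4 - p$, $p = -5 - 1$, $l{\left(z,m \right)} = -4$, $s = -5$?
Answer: $-1302$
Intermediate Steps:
$p = -6$ ($p = -5 - 1 = -6$)
$L{\left(j \right)} = 2$ ($L{\left(j \right)} = -4 - -6 = -4 + 6 = 2$)
$62 \left(-23 + L{\left(l{\left(-4,s \right)} \right)}\right) = 62 \left(-23 + 2\right) = 62 \left(-21\right) = -1302$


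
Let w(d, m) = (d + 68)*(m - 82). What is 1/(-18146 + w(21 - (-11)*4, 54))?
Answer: -1/21870 ≈ -4.5725e-5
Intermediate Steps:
w(d, m) = (-82 + m)*(68 + d) (w(d, m) = (68 + d)*(-82 + m) = (-82 + m)*(68 + d))
1/(-18146 + w(21 - (-11)*4, 54)) = 1/(-18146 + (-5576 - 82*(21 - (-11)*4) + 68*54 + (21 - (-11)*4)*54)) = 1/(-18146 + (-5576 - 82*(21 - 1*(-44)) + 3672 + (21 - 1*(-44))*54)) = 1/(-18146 + (-5576 - 82*(21 + 44) + 3672 + (21 + 44)*54)) = 1/(-18146 + (-5576 - 82*65 + 3672 + 65*54)) = 1/(-18146 + (-5576 - 5330 + 3672 + 3510)) = 1/(-18146 - 3724) = 1/(-21870) = -1/21870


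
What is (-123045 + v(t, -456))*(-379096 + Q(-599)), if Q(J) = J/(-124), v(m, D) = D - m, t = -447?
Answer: 2892218454735/62 ≈ 4.6649e+10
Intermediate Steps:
Q(J) = -J/124 (Q(J) = J*(-1/124) = -J/124)
(-123045 + v(t, -456))*(-379096 + Q(-599)) = (-123045 + (-456 - 1*(-447)))*(-379096 - 1/124*(-599)) = (-123045 + (-456 + 447))*(-379096 + 599/124) = (-123045 - 9)*(-47007305/124) = -123054*(-47007305/124) = 2892218454735/62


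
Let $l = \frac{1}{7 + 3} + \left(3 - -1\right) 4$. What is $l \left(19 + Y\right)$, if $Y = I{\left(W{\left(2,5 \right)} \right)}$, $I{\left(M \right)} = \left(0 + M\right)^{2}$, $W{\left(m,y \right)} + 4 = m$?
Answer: $\frac{3703}{10} \approx 370.3$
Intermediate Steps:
$W{\left(m,y \right)} = -4 + m$
$I{\left(M \right)} = M^{2}$
$Y = 4$ ($Y = \left(-4 + 2\right)^{2} = \left(-2\right)^{2} = 4$)
$l = \frac{161}{10}$ ($l = \frac{1}{10} + \left(3 + 1\right) 4 = \frac{1}{10} + 4 \cdot 4 = \frac{1}{10} + 16 = \frac{161}{10} \approx 16.1$)
$l \left(19 + Y\right) = \frac{161 \left(19 + 4\right)}{10} = \frac{161}{10} \cdot 23 = \frac{3703}{10}$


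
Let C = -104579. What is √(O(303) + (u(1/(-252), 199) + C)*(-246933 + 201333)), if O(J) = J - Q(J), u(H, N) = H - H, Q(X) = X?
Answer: 20*√11922006 ≈ 69057.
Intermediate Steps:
u(H, N) = 0
O(J) = 0 (O(J) = J - J = 0)
√(O(303) + (u(1/(-252), 199) + C)*(-246933 + 201333)) = √(0 + (0 - 104579)*(-246933 + 201333)) = √(0 - 104579*(-45600)) = √(0 + 4768802400) = √4768802400 = 20*√11922006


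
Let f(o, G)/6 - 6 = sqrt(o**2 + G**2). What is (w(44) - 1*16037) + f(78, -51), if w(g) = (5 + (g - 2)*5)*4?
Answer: -15141 + 18*sqrt(965) ≈ -14582.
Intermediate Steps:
f(o, G) = 36 + 6*sqrt(G**2 + o**2) (f(o, G) = 36 + 6*sqrt(o**2 + G**2) = 36 + 6*sqrt(G**2 + o**2))
w(g) = -20 + 20*g (w(g) = (5 + (-2 + g)*5)*4 = (5 + (-10 + 5*g))*4 = (-5 + 5*g)*4 = -20 + 20*g)
(w(44) - 1*16037) + f(78, -51) = ((-20 + 20*44) - 1*16037) + (36 + 6*sqrt((-51)**2 + 78**2)) = ((-20 + 880) - 16037) + (36 + 6*sqrt(2601 + 6084)) = (860 - 16037) + (36 + 6*sqrt(8685)) = -15177 + (36 + 6*(3*sqrt(965))) = -15177 + (36 + 18*sqrt(965)) = -15141 + 18*sqrt(965)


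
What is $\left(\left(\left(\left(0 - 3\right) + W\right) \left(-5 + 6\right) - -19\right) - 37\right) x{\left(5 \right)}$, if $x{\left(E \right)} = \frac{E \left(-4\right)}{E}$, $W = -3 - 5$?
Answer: $116$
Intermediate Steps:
$W = -8$ ($W = -3 - 5 = -8$)
$x{\left(E \right)} = -4$ ($x{\left(E \right)} = \frac{\left(-4\right) E}{E} = -4$)
$\left(\left(\left(\left(0 - 3\right) + W\right) \left(-5 + 6\right) - -19\right) - 37\right) x{\left(5 \right)} = \left(\left(\left(\left(0 - 3\right) - 8\right) \left(-5 + 6\right) - -19\right) - 37\right) \left(-4\right) = \left(\left(\left(-3 - 8\right) 1 + 19\right) - 37\right) \left(-4\right) = \left(\left(\left(-11\right) 1 + 19\right) - 37\right) \left(-4\right) = \left(\left(-11 + 19\right) - 37\right) \left(-4\right) = \left(8 - 37\right) \left(-4\right) = \left(-29\right) \left(-4\right) = 116$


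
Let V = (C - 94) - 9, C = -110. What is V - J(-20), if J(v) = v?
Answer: -193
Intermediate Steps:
V = -213 (V = (-110 - 94) - 9 = -204 - 9 = -213)
V - J(-20) = -213 - 1*(-20) = -213 + 20 = -193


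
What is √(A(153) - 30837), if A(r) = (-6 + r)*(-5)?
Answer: 6*I*√877 ≈ 177.69*I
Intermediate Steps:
A(r) = 30 - 5*r
√(A(153) - 30837) = √((30 - 5*153) - 30837) = √((30 - 765) - 30837) = √(-735 - 30837) = √(-31572) = 6*I*√877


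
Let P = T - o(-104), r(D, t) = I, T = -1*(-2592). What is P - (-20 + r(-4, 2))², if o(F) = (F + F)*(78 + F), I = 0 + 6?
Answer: -3012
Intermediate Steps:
I = 6
T = 2592
r(D, t) = 6
o(F) = 2*F*(78 + F) (o(F) = (2*F)*(78 + F) = 2*F*(78 + F))
P = -2816 (P = 2592 - 2*(-104)*(78 - 104) = 2592 - 2*(-104)*(-26) = 2592 - 1*5408 = 2592 - 5408 = -2816)
P - (-20 + r(-4, 2))² = -2816 - (-20 + 6)² = -2816 - 1*(-14)² = -2816 - 1*196 = -2816 - 196 = -3012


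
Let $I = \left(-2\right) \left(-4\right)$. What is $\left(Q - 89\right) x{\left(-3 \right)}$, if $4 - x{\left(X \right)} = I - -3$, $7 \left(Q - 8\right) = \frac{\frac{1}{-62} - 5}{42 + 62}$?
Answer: $\frac{3656327}{6448} \approx 567.05$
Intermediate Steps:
$Q = \frac{360777}{45136}$ ($Q = 8 + \frac{\left(\frac{1}{-62} - 5\right) \frac{1}{42 + 62}}{7} = 8 + \frac{\left(- \frac{1}{62} - 5\right) \frac{1}{104}}{7} = 8 + \frac{\left(- \frac{311}{62}\right) \frac{1}{104}}{7} = 8 + \frac{1}{7} \left(- \frac{311}{6448}\right) = 8 - \frac{311}{45136} = \frac{360777}{45136} \approx 7.9931$)
$I = 8$
$x{\left(X \right)} = -7$ ($x{\left(X \right)} = 4 - \left(8 - -3\right) = 4 - \left(8 + 3\right) = 4 - 11 = -7$)
$\left(Q - 89\right) x{\left(-3 \right)} = \left(\frac{360777}{45136} - 89\right) \left(-7\right) = \left(- \frac{3656327}{45136}\right) \left(-7\right) = \frac{3656327}{6448}$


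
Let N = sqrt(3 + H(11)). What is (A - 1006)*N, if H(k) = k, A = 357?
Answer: -649*sqrt(14) ≈ -2428.3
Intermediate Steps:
N = sqrt(14) (N = sqrt(3 + 11) = sqrt(14) ≈ 3.7417)
(A - 1006)*N = (357 - 1006)*sqrt(14) = -649*sqrt(14)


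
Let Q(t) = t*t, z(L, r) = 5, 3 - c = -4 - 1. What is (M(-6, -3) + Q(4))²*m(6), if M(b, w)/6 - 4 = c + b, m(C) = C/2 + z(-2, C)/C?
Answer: 31096/3 ≈ 10365.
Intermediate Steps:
c = 8 (c = 3 - (-4 - 1) = 3 - 1*(-5) = 3 + 5 = 8)
m(C) = C/2 + 5/C
Q(t) = t²
M(b, w) = 72 + 6*b (M(b, w) = 24 + 6*(8 + b) = 24 + (48 + 6*b) = 72 + 6*b)
(M(-6, -3) + Q(4))²*m(6) = ((72 + 6*(-6)) + 4²)²*((½)*6 + 5/6) = ((72 - 36) + 16)²*(3 + 5*(⅙)) = (36 + 16)²*(3 + ⅚) = 52²*(23/6) = 2704*(23/6) = 31096/3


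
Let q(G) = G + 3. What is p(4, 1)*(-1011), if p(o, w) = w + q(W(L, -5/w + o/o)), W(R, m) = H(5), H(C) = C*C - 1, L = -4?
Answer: -28308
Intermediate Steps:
H(C) = -1 + C² (H(C) = C² - 1 = -1 + C²)
W(R, m) = 24 (W(R, m) = -1 + 5² = -1 + 25 = 24)
q(G) = 3 + G
p(o, w) = 27 + w (p(o, w) = w + (3 + 24) = w + 27 = 27 + w)
p(4, 1)*(-1011) = (27 + 1)*(-1011) = 28*(-1011) = -28308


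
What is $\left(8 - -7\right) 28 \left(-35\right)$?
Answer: $-14700$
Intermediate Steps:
$\left(8 - -7\right) 28 \left(-35\right) = \left(8 + 7\right) 28 \left(-35\right) = 15 \cdot 28 \left(-35\right) = 420 \left(-35\right) = -14700$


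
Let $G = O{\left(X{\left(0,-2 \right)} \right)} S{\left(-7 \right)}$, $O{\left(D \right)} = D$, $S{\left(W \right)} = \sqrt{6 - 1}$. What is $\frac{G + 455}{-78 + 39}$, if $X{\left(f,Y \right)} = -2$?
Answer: $- \frac{35}{3} + \frac{2 \sqrt{5}}{39} \approx -11.552$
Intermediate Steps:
$S{\left(W \right)} = \sqrt{5}$
$G = - 2 \sqrt{5} \approx -4.4721$
$\frac{G + 455}{-78 + 39} = \frac{- 2 \sqrt{5} + 455}{-78 + 39} = \frac{455 - 2 \sqrt{5}}{-39} = \left(455 - 2 \sqrt{5}\right) \left(- \frac{1}{39}\right) = - \frac{35}{3} + \frac{2 \sqrt{5}}{39}$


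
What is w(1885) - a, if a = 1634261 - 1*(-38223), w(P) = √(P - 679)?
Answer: -1672484 + 3*√134 ≈ -1.6725e+6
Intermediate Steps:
w(P) = √(-679 + P)
a = 1672484 (a = 1634261 + 38223 = 1672484)
w(1885) - a = √(-679 + 1885) - 1*1672484 = √1206 - 1672484 = 3*√134 - 1672484 = -1672484 + 3*√134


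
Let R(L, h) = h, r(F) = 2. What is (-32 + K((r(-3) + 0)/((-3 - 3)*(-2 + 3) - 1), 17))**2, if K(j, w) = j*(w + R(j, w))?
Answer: 85264/49 ≈ 1740.1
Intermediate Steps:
K(j, w) = 2*j*w (K(j, w) = j*(w + w) = j*(2*w) = 2*j*w)
(-32 + K((r(-3) + 0)/((-3 - 3)*(-2 + 3) - 1), 17))**2 = (-32 + 2*((2 + 0)/((-3 - 3)*(-2 + 3) - 1))*17)**2 = (-32 + 2*(2/(-6*1 - 1))*17)**2 = (-32 + 2*(2/(-6 - 1))*17)**2 = (-32 + 2*(2/(-7))*17)**2 = (-32 + 2*(2*(-1/7))*17)**2 = (-32 + 2*(-2/7)*17)**2 = (-32 - 68/7)**2 = (-292/7)**2 = 85264/49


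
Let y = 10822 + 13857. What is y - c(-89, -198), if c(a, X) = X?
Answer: 24877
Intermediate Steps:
y = 24679
y - c(-89, -198) = 24679 - 1*(-198) = 24679 + 198 = 24877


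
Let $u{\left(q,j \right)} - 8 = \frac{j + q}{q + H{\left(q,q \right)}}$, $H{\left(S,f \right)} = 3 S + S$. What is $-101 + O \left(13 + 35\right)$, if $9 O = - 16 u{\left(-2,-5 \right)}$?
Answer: $- \frac{4217}{5} \approx -843.4$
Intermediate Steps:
$H{\left(S,f \right)} = 4 S$
$u{\left(q,j \right)} = 8 + \frac{j + q}{5 q}$ ($u{\left(q,j \right)} = 8 + \frac{j + q}{q + 4 q} = 8 + \frac{j + q}{5 q}$)
$O = - \frac{232}{15}$ ($O = \frac{\left(-16\right) \frac{-5 + 41 \left(-2\right)}{5 \left(-2\right)}}{9} = \frac{\left(-16\right) \frac{1}{5} \left(- \frac{1}{2}\right) \left(-5 - 82\right)}{9} = \frac{\left(-16\right) \frac{1}{5} \left(- \frac{1}{2}\right) \left(-87\right)}{9} = \frac{\left(-16\right) \frac{87}{10}}{9} = \frac{1}{9} \left(- \frac{696}{5}\right) = - \frac{232}{15} \approx -15.467$)
$-101 + O \left(13 + 35\right) = -101 - \frac{232 \left(13 + 35\right)}{15} = -101 - \frac{3712}{5} = - \frac{4217}{5}$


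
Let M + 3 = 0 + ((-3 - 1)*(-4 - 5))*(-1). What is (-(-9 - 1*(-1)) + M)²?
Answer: 961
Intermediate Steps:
M = -39 (M = -3 + (0 + ((-3 - 1)*(-4 - 5))*(-1)) = -3 + (0 - 4*(-9)*(-1)) = -3 + (0 + 36*(-1)) = -3 + (0 - 36) = -3 - 36 = -39)
(-(-9 - 1*(-1)) + M)² = (-(-9 - 1*(-1)) - 39)² = (-(-9 + 1) - 39)² = (-1*(-8) - 39)² = (8 - 39)² = (-31)² = 961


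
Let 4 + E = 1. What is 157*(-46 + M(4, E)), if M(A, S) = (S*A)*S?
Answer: -1570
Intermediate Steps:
E = -3 (E = -4 + 1 = -3)
M(A, S) = A*S² (M(A, S) = (A*S)*S = A*S²)
157*(-46 + M(4, E)) = 157*(-46 + 4*(-3)²) = 157*(-46 + 4*9) = 157*(-46 + 36) = 157*(-10) = -1570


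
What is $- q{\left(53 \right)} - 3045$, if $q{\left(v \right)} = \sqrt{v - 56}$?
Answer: $-3045 - i \sqrt{3} \approx -3045.0 - 1.732 i$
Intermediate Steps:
$q{\left(v \right)} = \sqrt{-56 + v}$
$- q{\left(53 \right)} - 3045 = - \sqrt{-56 + 53} - 3045 = - \sqrt{-3} - 3045 = - i \sqrt{3} - 3045 = -3045 - i \sqrt{3}$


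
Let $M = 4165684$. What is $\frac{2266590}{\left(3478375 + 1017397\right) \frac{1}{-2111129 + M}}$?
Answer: $\frac{2328416908725}{2247886} \approx 1.0358 \cdot 10^{6}$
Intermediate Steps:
$\frac{2266590}{\left(3478375 + 1017397\right) \frac{1}{-2111129 + M}} = \frac{2266590}{\left(3478375 + 1017397\right) \frac{1}{-2111129 + 4165684}} = \frac{2266590}{4495772 \cdot \frac{1}{2054555}} = \frac{2266590}{\frac{4495772}{2054555}} = 2266590 \cdot \frac{2054555}{4495772} = \frac{2328416908725}{2247886}$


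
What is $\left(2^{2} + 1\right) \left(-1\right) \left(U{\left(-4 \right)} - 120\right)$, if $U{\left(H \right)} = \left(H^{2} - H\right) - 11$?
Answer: $555$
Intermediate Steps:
$U{\left(H \right)} = -11 + H^{2} - H$
$\left(2^{2} + 1\right) \left(-1\right) \left(U{\left(-4 \right)} - 120\right) = \left(2^{2} + 1\right) \left(-1\right) \left(\left(-11 + \left(-4\right)^{2} - -4\right) - 120\right) = \left(4 + 1\right) \left(-1\right) \left(\left(-11 + 16 + 4\right) - 120\right) = 5 \left(-1\right) \left(9 - 120\right) = \left(-5\right) \left(-111\right) = 555$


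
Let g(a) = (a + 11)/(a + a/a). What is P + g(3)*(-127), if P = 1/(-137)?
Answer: -121795/274 ≈ -444.51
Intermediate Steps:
P = -1/137 ≈ -0.0072993
g(a) = (11 + a)/(1 + a) (g(a) = (11 + a)/(a + 1) = (11 + a)/(1 + a))
P + g(3)*(-127) = -1/137 + ((11 + 3)/(1 + 3))*(-127) = -1/137 + (14/4)*(-127) = -1/137 + ((¼)*14)*(-127) = -1/137 + (7/2)*(-127) = -1/137 - 889/2 = -121795/274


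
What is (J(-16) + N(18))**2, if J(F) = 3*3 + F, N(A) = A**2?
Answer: 100489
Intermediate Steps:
J(F) = 9 + F
(J(-16) + N(18))**2 = ((9 - 16) + 18**2)**2 = (-7 + 324)**2 = 317**2 = 100489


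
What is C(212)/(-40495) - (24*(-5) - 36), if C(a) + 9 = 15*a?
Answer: 902007/5785 ≈ 155.92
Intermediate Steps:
C(a) = -9 + 15*a
C(212)/(-40495) - (24*(-5) - 36) = (-9 + 15*212)/(-40495) - (24*(-5) - 36) = (-9 + 3180)*(-1/40495) - (-120 - 36) = 3171*(-1/40495) - 1*(-156) = -453/5785 + 156 = 902007/5785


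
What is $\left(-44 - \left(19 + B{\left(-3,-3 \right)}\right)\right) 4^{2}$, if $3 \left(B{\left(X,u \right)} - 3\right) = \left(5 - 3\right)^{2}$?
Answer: $- \frac{3232}{3} \approx -1077.3$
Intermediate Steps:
$B{\left(X,u \right)} = \frac{13}{3}$ ($B{\left(X,u \right)} = 3 + \frac{\left(5 - 3\right)^{2}}{3} = 3 + \frac{2^{2}}{3} = 3 + \frac{1}{3} \cdot 4 = 3 + \frac{4}{3} = \frac{13}{3}$)
$\left(-44 - \left(19 + B{\left(-3,-3 \right)}\right)\right) 4^{2} = \left(-44 - \frac{70}{3}\right) 4^{2} = \left(-44 - \frac{70}{3}\right) 16 = \left(- \frac{202}{3}\right) 16 = - \frac{3232}{3}$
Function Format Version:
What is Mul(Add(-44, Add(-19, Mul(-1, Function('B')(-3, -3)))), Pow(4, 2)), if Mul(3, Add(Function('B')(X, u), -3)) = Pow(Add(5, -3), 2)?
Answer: Rational(-3232, 3) ≈ -1077.3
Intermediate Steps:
Function('B')(X, u) = Rational(13, 3) (Function('B')(X, u) = Add(3, Mul(Rational(1, 3), Pow(Add(5, -3), 2))) = Add(3, Mul(Rational(1, 3), Pow(2, 2))) = Add(3, Mul(Rational(1, 3), 4)) = Add(3, Rational(4, 3)) = Rational(13, 3))
Mul(Add(-44, Add(-19, Mul(-1, Function('B')(-3, -3)))), Pow(4, 2)) = Mul(Add(-44, Add(-19, Mul(-1, Rational(13, 3)))), Pow(4, 2)) = Mul(Add(-44, Add(-19, Rational(-13, 3))), 16) = Mul(Add(-44, Rational(-70, 3)), 16) = Mul(Rational(-202, 3), 16) = Rational(-3232, 3)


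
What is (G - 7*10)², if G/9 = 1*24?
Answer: 21316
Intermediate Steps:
G = 216 (G = 9*(1*24) = 9*24 = 216)
(G - 7*10)² = (216 - 7*10)² = (216 - 70)² = 146² = 21316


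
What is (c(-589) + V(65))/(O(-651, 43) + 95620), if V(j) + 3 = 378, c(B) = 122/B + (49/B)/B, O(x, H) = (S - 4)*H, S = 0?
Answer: 65011783/16556457804 ≈ 0.0039267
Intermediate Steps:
O(x, H) = -4*H (O(x, H) = (0 - 4)*H = -4*H)
c(B) = 49/B**2 + 122/B (c(B) = 122/B + 49/B**2 = 49/B**2 + 122/B)
V(j) = 375 (V(j) = -3 + 378 = 375)
(c(-589) + V(65))/(O(-651, 43) + 95620) = ((49 + 122*(-589))/(-589)**2 + 375)/(-4*43 + 95620) = ((49 - 71858)/346921 + 375)/(-172 + 95620) = ((1/346921)*(-71809) + 375)/95448 = (-71809/346921 + 375)*(1/95448) = (130023566/346921)*(1/95448) = 65011783/16556457804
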